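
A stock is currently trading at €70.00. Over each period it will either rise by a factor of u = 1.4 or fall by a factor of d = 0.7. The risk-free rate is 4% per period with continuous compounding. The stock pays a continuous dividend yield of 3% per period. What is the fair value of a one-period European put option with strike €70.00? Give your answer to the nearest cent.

Per-period risk-free factor R = e^0.04 = 1.0408; dividend-adjusted growth = e^(0.04−0.03) = 1.0101.
Risk-neutral probability p = (1.0101 − 0.7)/(1.4 − 0.7) = 0.3101/0.7000 = 0.4429
Terminal stock prices: S_u = 98, S_d = 49
Terminal payoffs (K − S): max(-28, 0) = 0, max(21, 0) = 21
Node 0 (S = 70): V_0 = e^(−0.04)·[0.4429·0.0000 + 0.5571·21.0000] = 11.2398

€11.24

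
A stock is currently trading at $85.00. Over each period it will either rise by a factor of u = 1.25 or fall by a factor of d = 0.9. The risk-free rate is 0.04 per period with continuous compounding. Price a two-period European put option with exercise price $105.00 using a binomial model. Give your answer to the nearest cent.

$16.08

Risk-neutral probability p = (e^0.04 − 0.9)/(1.25 − 0.9) = 0.1408/0.3500 = 0.4023
Terminal stock prices: S_uu = 132.8, S_ud = 95.62, S_dd = 68.85
Terminal payoffs (K − S): max(-27.81, 0) = 0, max(9.375, 0) = 9.375, max(36.15, 0) = 36.15
Node u (S = 106.2): V_u = e^(−0.04)·[0.4023·0.0000 + 0.5977·9.3750] = 5.3836
Node d (S = 76.5): V_d = e^(−0.04)·[0.4023·9.3750 + 0.5977·36.1500] = 24.3829
Node 0 (S = 85): V_0 = e^(−0.04)·[0.4023·5.3836 + 0.5977·24.3829] = 16.0828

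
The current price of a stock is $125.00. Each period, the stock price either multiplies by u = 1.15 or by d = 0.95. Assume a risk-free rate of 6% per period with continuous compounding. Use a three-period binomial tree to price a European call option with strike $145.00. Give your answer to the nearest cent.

Risk-neutral probability p = (e^0.06 − 0.95)/(1.15 − 0.95) = 0.1118/0.2000 = 0.5592
Terminal stock prices: S_uuu = 190.1, S_uud = 157, S_udd = 129.7, S_ddd = 107.2
Terminal payoffs (S − K): max(45.11, 0) = 45.11, max(12.05, 0) = 12.05, max(-15.27, 0) = 0, max(-37.83, 0) = 0
Node uu (S = 165.3): V_uu = e^(−0.06)·[0.5592·45.1094 + 0.4408·12.0469] = 28.7566
Node ud (S = 136.6): V_ud = e^(−0.06)·[0.5592·12.0469 + 0.4408·0.0000] = 6.3441
Node dd (S = 112.8): V_dd = e^(−0.06)·[0.5592·0.0000 + 0.4408·0.0000] = 0.0000
Node u (S = 143.8): V_u = e^(−0.06)·[0.5592·28.7566 + 0.4408·6.3441] = 17.7775
Node d (S = 118.8): V_d = e^(−0.06)·[0.5592·6.3441 + 0.4408·0.0000] = 3.3409
Node 0 (S = 125): V_0 = e^(−0.06)·[0.5592·17.7775 + 0.4408·3.3409] = 10.7489

$10.75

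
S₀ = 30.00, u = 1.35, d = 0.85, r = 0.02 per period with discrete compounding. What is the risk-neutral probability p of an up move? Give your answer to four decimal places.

Risk-neutral probability p = (1 + 0.02 − 0.85)/(1.35 − 0.85) = 0.1700/0.5000 = 0.3400

p = 0.3400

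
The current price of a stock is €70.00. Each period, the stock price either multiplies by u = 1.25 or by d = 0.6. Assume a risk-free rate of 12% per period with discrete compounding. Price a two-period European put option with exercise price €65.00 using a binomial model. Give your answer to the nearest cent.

Risk-neutral probability p = (1 + 0.12 − 0.6)/(1.25 − 0.6) = 0.5200/0.6500 = 0.8000
Terminal stock prices: S_uu = 109.4, S_ud = 52.5, S_dd = 25.2
Terminal payoffs (K − S): max(-44.38, 0) = 0, max(12.5, 0) = 12.5, max(39.8, 0) = 39.8
Node u (S = 87.5): V_u = 1/1.12·[0.8000·0.0000 + 0.2000·12.5000] = 2.2321
Node d (S = 42): V_d = 1/1.12·[0.8000·12.5000 + 0.2000·39.8000] = 16.0357
Node 0 (S = 70): V_0 = 1/1.12·[0.8000·2.2321 + 0.2000·16.0357] = 4.4579

€4.46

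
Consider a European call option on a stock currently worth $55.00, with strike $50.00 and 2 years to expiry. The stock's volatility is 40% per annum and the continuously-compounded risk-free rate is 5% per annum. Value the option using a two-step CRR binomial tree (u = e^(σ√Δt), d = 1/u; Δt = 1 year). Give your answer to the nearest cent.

CRR parameters: u = e^(σ√Δt) = e^(0.4·√1) = 1.4918, d = 1/u = 0.6703
Per-period rate: rΔt = 0.05·1 = 0.05, so R = e^0.05 = 1.0513
Risk-neutral probability p = (e^0.05 − 0.6703)/(1.4918 − 0.6703) = 0.3810/0.8215 = 0.4637
Terminal stock prices: S_uu = 122.4, S_ud = 55, S_dd = 24.71
Terminal payoffs (S − K): max(72.4, 0) = 72.4, max(5, 0) = 5, max(-25.29, 0) = 0
Node u (S = 82.05): V_u = e^(−0.05)·[0.4637·72.4048 + 0.5363·5.0000] = 34.4889
Node d (S = 36.87): V_d = e^(−0.05)·[0.4637·5.0000 + 0.5363·0.0000] = 2.2055
Node 0 (S = 55): V_0 = e^(−0.05)·[0.4637·34.4889 + 0.5363·2.2055] = 16.3384

$16.34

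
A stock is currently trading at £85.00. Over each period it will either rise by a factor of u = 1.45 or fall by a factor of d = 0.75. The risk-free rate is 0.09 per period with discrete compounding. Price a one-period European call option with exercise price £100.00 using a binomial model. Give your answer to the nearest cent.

Risk-neutral probability p = (1 + 0.09 − 0.75)/(1.45 − 0.75) = 0.3400/0.7000 = 0.4857
Terminal stock prices: S_u = 123.2, S_d = 63.75
Terminal payoffs (S − K): max(23.25, 0) = 23.25, max(-36.25, 0) = 0
Node 0 (S = 85): V_0 = 1/1.09·[0.4857·23.2500 + 0.5143·0.0000] = 10.3604

£10.36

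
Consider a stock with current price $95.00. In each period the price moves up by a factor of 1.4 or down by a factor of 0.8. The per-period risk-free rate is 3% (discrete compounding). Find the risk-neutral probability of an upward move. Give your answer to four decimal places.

p = 0.3833

Risk-neutral probability p = (1 + 0.03 − 0.8)/(1.4 − 0.8) = 0.2300/0.6000 = 0.3833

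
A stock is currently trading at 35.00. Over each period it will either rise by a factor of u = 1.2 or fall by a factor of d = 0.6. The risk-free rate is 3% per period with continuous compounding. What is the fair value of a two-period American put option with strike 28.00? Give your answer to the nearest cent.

2.45

Risk-neutral probability p = (e^0.03 − 0.6)/(1.2 − 0.6) = 0.4305/0.6000 = 0.7174
Terminal stock prices: S_uu = 50.4, S_ud = 25.2, S_dd = 12.6
Terminal payoffs (K − S): max(-22.4, 0) = 0, max(2.8, 0) = 2.8, max(15.4, 0) = 15.4
Node u (S = 42): continuation = e^(−0.03)·[0.7174·0.0000 + 0.2826·2.8000] = 0.7678; exercise value = 0.0000 ≤ continuation, so V_u = 0.7678
Node d (S = 21): continuation = e^(−0.03)·[0.7174·2.8000 + 0.2826·15.4000] = 6.1725; exercise value = 7.0000 > continuation, so V_d = 7.0000 (exercise)
Node 0 (S = 35): continuation = e^(−0.03)·[0.7174·0.7678 + 0.2826·7.0000] = 2.4541; exercise value = 0.0000 ≤ continuation, so V_0 = 2.4541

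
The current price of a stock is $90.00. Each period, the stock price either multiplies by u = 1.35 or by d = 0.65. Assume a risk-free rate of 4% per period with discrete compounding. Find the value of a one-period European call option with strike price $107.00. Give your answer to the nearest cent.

Risk-neutral probability p = (1 + 0.04 − 0.65)/(1.35 − 0.65) = 0.3900/0.7000 = 0.5571
Terminal stock prices: S_u = 121.5, S_d = 58.5
Terminal payoffs (S − K): max(14.5, 0) = 14.5, max(-48.5, 0) = 0
Node 0 (S = 90): V_0 = 1/1.04·[0.5571·14.5000 + 0.4429·0.0000] = 7.7679

$7.77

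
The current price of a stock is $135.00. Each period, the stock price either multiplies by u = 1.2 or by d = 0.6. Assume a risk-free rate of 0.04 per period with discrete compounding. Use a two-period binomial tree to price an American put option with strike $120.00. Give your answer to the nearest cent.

Risk-neutral probability p = (1 + 0.04 − 0.6)/(1.2 − 0.6) = 0.4400/0.6000 = 0.7333
Terminal stock prices: S_uu = 194.4, S_ud = 97.2, S_dd = 48.6
Terminal payoffs (K − S): max(-74.4, 0) = 0, max(22.8, 0) = 22.8, max(71.4, 0) = 71.4
Node u (S = 162): continuation = 1/1.04·[0.7333·0.0000 + 0.2667·22.8000] = 5.8462; exercise value = 0.0000 ≤ continuation, so V_u = 5.8462
Node d (S = 81): continuation = 1/1.04·[0.7333·22.8000 + 0.2667·71.4000] = 34.3846; exercise value = 39.0000 > continuation, so V_d = 39.0000 (exercise)
Node 0 (S = 135): continuation = 1/1.04·[0.7333·5.8462 + 0.2667·39.0000] = 14.1223; exercise value = 0.0000 ≤ continuation, so V_0 = 14.1223

$14.12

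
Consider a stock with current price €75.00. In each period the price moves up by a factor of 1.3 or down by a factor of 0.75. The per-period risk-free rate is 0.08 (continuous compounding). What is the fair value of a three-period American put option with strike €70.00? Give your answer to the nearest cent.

Risk-neutral probability p = (e^0.08 − 0.75)/(1.3 − 0.75) = 0.3333/0.5500 = 0.6060
Terminal stock prices: S_uuu = 164.8, S_uud = 95.06, S_udd = 54.84, S_ddd = 31.64
Terminal payoffs (K − S): max(-94.78, 0) = 0, max(-25.06, 0) = 0, max(15.16, 0) = 15.16, max(38.36, 0) = 38.36
Node uu (S = 126.8): continuation = e^(−0.08)·[0.6060·0.0000 + 0.3940·0.0000] = 0.0000; exercise value = 0.0000 ≤ continuation, so V_uu = 0.0000
Node ud (S = 73.12): continuation = e^(−0.08)·[0.6060·0.0000 + 0.3940·15.1562] = 5.5128; exercise value = 0.0000 ≤ continuation, so V_ud = 5.5128
Node dd (S = 42.19): continuation = e^(−0.08)·[0.6060·15.1562 + 0.3940·38.3594] = 22.4306; exercise value = 27.8125 > continuation, so V_dd = 27.8125 (exercise)
Node u (S = 97.5): continuation = e^(−0.08)·[0.6060·0.0000 + 0.3940·5.5128] = 2.0052; exercise value = 0.0000 ≤ continuation, so V_u = 2.0052
Node d (S = 56.25): continuation = e^(−0.08)·[0.6060·5.5128 + 0.3940·27.8125] = 13.2000; exercise value = 13.7500 > continuation, so V_d = 13.7500 (exercise)
Node 0 (S = 75): continuation = e^(−0.08)·[0.6060·2.0052 + 0.3940·13.7500] = 6.1229; exercise value = 0.0000 ≤ continuation, so V_0 = 6.1229

€6.12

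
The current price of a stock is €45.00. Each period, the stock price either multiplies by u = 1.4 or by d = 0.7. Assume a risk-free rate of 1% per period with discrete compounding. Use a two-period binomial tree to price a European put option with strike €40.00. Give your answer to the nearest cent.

€5.46

Risk-neutral probability p = (1 + 0.01 − 0.7)/(1.4 − 0.7) = 0.3100/0.7000 = 0.4429
Terminal stock prices: S_uu = 88.2, S_ud = 44.1, S_dd = 22.05
Terminal payoffs (K − S): max(-48.2, 0) = 0, max(-4.1, 0) = 0, max(17.95, 0) = 17.95
Node u (S = 63): V_u = 1/1.01·[0.4429·0.0000 + 0.5571·0.0000] = 0.0000
Node d (S = 31.5): V_d = 1/1.01·[0.4429·0.0000 + 0.5571·17.9500] = 9.9017
Node 0 (S = 45): V_0 = 1/1.01·[0.4429·0.0000 + 0.5571·9.9017] = 5.4620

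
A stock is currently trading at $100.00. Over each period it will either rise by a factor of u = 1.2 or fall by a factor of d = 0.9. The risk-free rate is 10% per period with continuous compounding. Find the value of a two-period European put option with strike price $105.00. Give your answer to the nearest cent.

Risk-neutral probability p = (e^0.1 − 0.9)/(1.2 − 0.9) = 0.2052/0.3000 = 0.6839
Terminal stock prices: S_uu = 144, S_ud = 108, S_dd = 81
Terminal payoffs (K − S): max(-39, 0) = 0, max(-3, 0) = 0, max(24, 0) = 24
Node u (S = 120): V_u = e^(−0.1)·[0.6839·0.0000 + 0.3161·0.0000] = 0.0000
Node d (S = 90): V_d = e^(−0.1)·[0.6839·0.0000 + 0.3161·24.0000] = 6.8644
Node 0 (S = 100): V_0 = e^(−0.1)·[0.6839·0.0000 + 0.3161·6.8644] = 1.9633

$1.96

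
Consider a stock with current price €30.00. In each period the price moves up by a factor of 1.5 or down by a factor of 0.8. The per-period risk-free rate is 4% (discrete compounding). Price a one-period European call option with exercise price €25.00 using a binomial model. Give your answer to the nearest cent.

€6.59

Risk-neutral probability p = (1 + 0.04 − 0.8)/(1.5 − 0.8) = 0.2400/0.7000 = 0.3429
Terminal stock prices: S_u = 45, S_d = 24
Terminal payoffs (S − K): max(20, 0) = 20, max(-1, 0) = 0
Node 0 (S = 30): V_0 = 1/1.04·[0.3429·20.0000 + 0.6571·0.0000] = 6.5934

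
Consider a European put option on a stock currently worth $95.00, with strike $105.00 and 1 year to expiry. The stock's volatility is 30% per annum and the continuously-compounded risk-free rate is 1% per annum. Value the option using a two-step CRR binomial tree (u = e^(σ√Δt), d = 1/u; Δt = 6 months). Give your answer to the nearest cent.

$17.34

CRR parameters: u = e^(σ√Δt) = e^(0.3·√0.5) = 1.2363, d = 1/u = 0.8089
Per-period rate: rΔt = 0.01·0.5 = 0.005, so R = e^0.005 = 1.0050
Risk-neutral probability p = (e^0.005 − 0.8089)/(1.2363 − 0.8089) = 0.1962/0.4275 = 0.4589
Terminal stock prices: S_uu = 145.2, S_ud = 95, S_dd = 62.15
Terminal payoffs (K − S): max(-40.2, 0) = 0, max(10, 0) = 10, max(42.85, 0) = 42.85
Node u (S = 117.4): V_u = e^(−0.005)·[0.4589·0.0000 + 0.5411·10.0000] = 5.3841
Node d (S = 76.84): V_d = e^(−0.005)·[0.4589·10.0000 + 0.5411·42.8461] = 27.6348
Node 0 (S = 95): V_0 = e^(−0.005)·[0.4589·5.3841 + 0.5411·27.6348] = 17.3372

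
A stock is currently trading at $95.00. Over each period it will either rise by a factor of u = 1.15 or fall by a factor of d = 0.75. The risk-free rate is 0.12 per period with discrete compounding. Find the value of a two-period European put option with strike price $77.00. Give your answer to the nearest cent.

$0.11

Risk-neutral probability p = (1 + 0.12 − 0.75)/(1.15 − 0.75) = 0.3700/0.4000 = 0.9250
Terminal stock prices: S_uu = 125.6, S_ud = 81.94, S_dd = 53.44
Terminal payoffs (K − S): max(-48.64, 0) = 0, max(-4.937, 0) = 0, max(23.56, 0) = 23.56
Node u (S = 109.2): V_u = 1/1.12·[0.9250·0.0000 + 0.0750·0.0000] = 0.0000
Node d (S = 71.25): V_d = 1/1.12·[0.9250·0.0000 + 0.0750·23.5625] = 1.5778
Node 0 (S = 95): V_0 = 1/1.12·[0.9250·0.0000 + 0.0750·1.5778] = 0.1057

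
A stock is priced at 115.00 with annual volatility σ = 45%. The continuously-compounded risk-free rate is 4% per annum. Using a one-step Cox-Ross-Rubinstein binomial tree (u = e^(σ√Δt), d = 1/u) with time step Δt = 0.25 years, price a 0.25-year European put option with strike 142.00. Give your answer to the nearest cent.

26.52

CRR parameters: u = e^(σ√Δt) = e^(0.45·√0.25) = 1.2523, d = 1/u = 0.7985
Per-period rate: rΔt = 0.04·0.25 = 0.01, so R = e^0.01 = 1.0101
Risk-neutral probability p = (e^0.01 − 0.7985)/(1.2523 − 0.7985) = 0.2115/0.4538 = 0.4661
Terminal stock prices: S_u = 144, S_d = 91.83
Terminal payoffs (K − S): max(-2.017, 0) = 0, max(50.17, 0) = 50.17
Node 0 (S = 115): V_0 = e^(−0.01)·[0.4661·0.0000 + 0.5339·50.1706] = 26.5180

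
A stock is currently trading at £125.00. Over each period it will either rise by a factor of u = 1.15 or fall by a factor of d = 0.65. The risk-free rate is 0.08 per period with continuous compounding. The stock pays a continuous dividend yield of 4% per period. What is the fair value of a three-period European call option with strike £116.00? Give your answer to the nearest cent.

Per-period risk-free factor R = e^0.08 = 1.0833; dividend-adjusted growth = e^(0.08−0.04) = 1.0408.
Risk-neutral probability p = (1.0408 − 0.65)/(1.15 − 0.65) = 0.3908/0.5000 = 0.7816
Terminal stock prices: S_uuu = 190.1, S_uud = 107.5, S_udd = 60.73, S_ddd = 34.33
Terminal payoffs (S − K): max(74.11, 0) = 74.11, max(-8.547, 0) = 0, max(-55.27, 0) = 0, max(-81.67, 0) = 0
Node uu (S = 165.3): V_uu = e^(−0.08)·[0.7816·74.1094 + 0.2184·0.0000] = 53.4720
Node ud (S = 93.44): V_ud = e^(−0.08)·[0.7816·0.0000 + 0.2184·0.0000] = 0.0000
Node dd (S = 52.81): V_dd = e^(−0.08)·[0.7816·0.0000 + 0.2184·0.0000] = 0.0000
Node u (S = 143.8): V_u = e^(−0.08)·[0.7816·53.4720 + 0.2184·0.0000] = 38.5815
Node d (S = 81.25): V_d = e^(−0.08)·[0.7816·0.0000 + 0.2184·0.0000] = 0.0000
Node 0 (S = 125): V_0 = e^(−0.08)·[0.7816·38.5815 + 0.2184·0.0000] = 27.8376

£27.84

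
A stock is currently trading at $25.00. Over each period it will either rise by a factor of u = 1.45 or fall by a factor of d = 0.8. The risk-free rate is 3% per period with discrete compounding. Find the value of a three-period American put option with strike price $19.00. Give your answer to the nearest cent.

Risk-neutral probability p = (1 + 0.03 − 0.8)/(1.45 − 0.8) = 0.2300/0.6500 = 0.3538
Terminal stock prices: S_uuu = 76.22, S_uud = 42.05, S_udd = 23.2, S_ddd = 12.8
Terminal payoffs (K − S): max(-57.22, 0) = 0, max(-23.05, 0) = 0, max(-4.2, 0) = 0, max(6.2, 0) = 6.2
Node uu (S = 52.56): continuation = 1/1.03·[0.3538·0.0000 + 0.6462·0.0000] = 0.0000; exercise value = 0.0000 ≤ continuation, so V_uu = 0.0000
Node ud (S = 29): continuation = 1/1.03·[0.3538·0.0000 + 0.6462·0.0000] = 0.0000; exercise value = 0.0000 ≤ continuation, so V_ud = 0.0000
Node dd (S = 16): continuation = 1/1.03·[0.3538·0.0000 + 0.6462·6.2000] = 3.8895; exercise value = 3.0000 ≤ continuation, so V_dd = 3.8895
Node u (S = 36.25): continuation = 1/1.03·[0.3538·0.0000 + 0.6462·0.0000] = 0.0000; exercise value = 0.0000 ≤ continuation, so V_u = 0.0000
Node d (S = 20): continuation = 1/1.03·[0.3538·0.0000 + 0.6462·3.8895] = 2.4400; exercise value = 0.0000 ≤ continuation, so V_d = 2.4400
Node 0 (S = 25): continuation = 1/1.03·[0.3538·0.0000 + 0.6462·2.4400] = 1.5307; exercise value = 0.0000 ≤ continuation, so V_0 = 1.5307

$1.53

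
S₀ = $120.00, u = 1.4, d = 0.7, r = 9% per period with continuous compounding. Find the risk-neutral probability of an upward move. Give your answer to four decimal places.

Risk-neutral probability p = (e^0.09 − 0.7)/(1.4 − 0.7) = 0.3942/0.7000 = 0.5631

p = 0.5631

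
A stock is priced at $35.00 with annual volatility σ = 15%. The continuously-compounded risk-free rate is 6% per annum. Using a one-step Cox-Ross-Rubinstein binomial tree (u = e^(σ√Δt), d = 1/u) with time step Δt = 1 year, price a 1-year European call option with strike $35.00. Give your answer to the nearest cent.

CRR parameters: u = e^(σ√Δt) = e^(0.15·√1) = 1.1618, d = 1/u = 0.8607
Per-period rate: rΔt = 0.06·1 = 0.06, so R = e^0.06 = 1.0618
Risk-neutral probability p = (e^0.06 − 0.8607)/(1.1618 − 0.8607) = 0.2011/0.3011 = 0.6679
Terminal stock prices: S_u = 40.66, S_d = 30.12
Terminal payoffs (S − K): max(5.664, 0) = 5.664, max(-4.875, 0) = 0
Node 0 (S = 35): V_0 = e^(−0.06)·[0.6679·5.6642 + 0.3321·0.0000] = 3.5629

$3.56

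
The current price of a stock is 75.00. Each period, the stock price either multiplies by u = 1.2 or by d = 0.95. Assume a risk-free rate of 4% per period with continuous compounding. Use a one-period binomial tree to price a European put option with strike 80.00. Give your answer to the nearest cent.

5.35

Risk-neutral probability p = (e^0.04 − 0.95)/(1.2 − 0.95) = 0.0908/0.2500 = 0.3632
Terminal stock prices: S_u = 90, S_d = 71.25
Terminal payoffs (K − S): max(-10, 0) = 0, max(8.75, 0) = 8.75
Node 0 (S = 75): V_0 = e^(−0.04)·[0.3632·0.0000 + 0.6368·8.7500] = 5.3532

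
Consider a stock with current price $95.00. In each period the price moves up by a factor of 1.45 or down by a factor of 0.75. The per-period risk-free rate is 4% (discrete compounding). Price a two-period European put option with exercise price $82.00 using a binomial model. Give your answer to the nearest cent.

Risk-neutral probability p = (1 + 0.04 − 0.75)/(1.45 − 0.75) = 0.2900/0.7000 = 0.4143
Terminal stock prices: S_uu = 199.7, S_ud = 103.3, S_dd = 53.44
Terminal payoffs (K − S): max(-117.7, 0) = 0, max(-21.31, 0) = 0, max(28.56, 0) = 28.56
Node u (S = 137.8): V_u = 1/1.04·[0.4143·0.0000 + 0.5857·0.0000] = 0.0000
Node d (S = 71.25): V_d = 1/1.04·[0.4143·0.0000 + 0.5857·28.5625] = 16.0860
Node 0 (S = 95): V_0 = 1/1.04·[0.4143·0.0000 + 0.5857·16.0860] = 9.0594

$9.06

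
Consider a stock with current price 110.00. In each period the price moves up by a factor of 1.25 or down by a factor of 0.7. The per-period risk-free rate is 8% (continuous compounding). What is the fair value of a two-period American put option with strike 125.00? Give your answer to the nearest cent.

Risk-neutral probability p = (e^0.08 − 0.7)/(1.25 − 0.7) = 0.3833/0.5500 = 0.6969
Terminal stock prices: S_uu = 171.9, S_ud = 96.25, S_dd = 53.9
Terminal payoffs (K − S): max(-46.88, 0) = 0, max(28.75, 0) = 28.75, max(71.1, 0) = 71.1
Node u (S = 137.5): continuation = e^(−0.08)·[0.6969·0.0000 + 0.3031·28.7500] = 8.0445; exercise value = 0.0000 ≤ continuation, so V_u = 8.0445
Node d (S = 77): continuation = e^(−0.08)·[0.6969·28.7500 + 0.3031·71.1000] = 38.3895; exercise value = 48.0000 > continuation, so V_d = 48.0000 (exercise)
Node 0 (S = 110): continuation = e^(−0.08)·[0.6969·8.0445 + 0.3031·48.0000] = 18.6060; exercise value = 15.0000 ≤ continuation, so V_0 = 18.6060

18.61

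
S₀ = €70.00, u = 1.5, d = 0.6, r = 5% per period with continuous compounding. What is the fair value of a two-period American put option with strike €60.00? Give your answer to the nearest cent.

Risk-neutral probability p = (e^0.05 − 0.6)/(1.5 − 0.6) = 0.4513/0.9000 = 0.5014
Terminal stock prices: S_uu = 157.5, S_ud = 63, S_dd = 25.2
Terminal payoffs (K − S): max(-97.5, 0) = 0, max(-3, 0) = 0, max(34.8, 0) = 34.8
Node u (S = 105): continuation = e^(−0.05)·[0.5014·0.0000 + 0.4986·0.0000] = 0.0000; exercise value = 0.0000 ≤ continuation, so V_u = 0.0000
Node d (S = 42): continuation = e^(−0.05)·[0.5014·0.0000 + 0.4986·34.8000] = 16.5046; exercise value = 18.0000 > continuation, so V_d = 18.0000 (exercise)
Node 0 (S = 70): continuation = e^(−0.05)·[0.5014·0.0000 + 0.4986·18.0000] = 8.5369; exercise value = 0.0000 ≤ continuation, so V_0 = 8.5369

€8.54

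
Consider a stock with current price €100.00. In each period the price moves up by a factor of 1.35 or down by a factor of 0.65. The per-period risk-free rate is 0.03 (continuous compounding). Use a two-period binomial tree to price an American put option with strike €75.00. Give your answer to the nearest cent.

€6.43

Risk-neutral probability p = (e^0.03 − 0.65)/(1.35 − 0.65) = 0.3805/0.7000 = 0.5435
Terminal stock prices: S_uu = 182.3, S_ud = 87.75, S_dd = 42.25
Terminal payoffs (K − S): max(-107.3, 0) = 0, max(-12.75, 0) = 0, max(32.75, 0) = 32.75
Node u (S = 135): continuation = e^(−0.03)·[0.5435·0.0000 + 0.4565·0.0000] = 0.0000; exercise value = 0.0000 ≤ continuation, so V_u = 0.0000
Node d (S = 65): continuation = e^(−0.03)·[0.5435·0.0000 + 0.4565·32.7500] = 14.5083; exercise value = 10.0000 ≤ continuation, so V_d = 14.5083
Node 0 (S = 100): continuation = e^(−0.03)·[0.5435·0.0000 + 0.4565·14.5083] = 6.4272; exercise value = 0.0000 ≤ continuation, so V_0 = 6.4272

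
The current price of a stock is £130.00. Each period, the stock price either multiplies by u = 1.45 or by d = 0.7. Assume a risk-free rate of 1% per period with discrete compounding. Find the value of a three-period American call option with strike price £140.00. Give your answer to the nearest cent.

£32.55

Risk-neutral probability p = (1 + 0.01 − 0.7)/(1.45 − 0.7) = 0.3100/0.7500 = 0.4133
Terminal stock prices: S_uuu = 396.3, S_uud = 191.3, S_udd = 92.36, S_ddd = 44.59
Terminal payoffs (S − K): max(256.3, 0) = 256.3, max(51.33, 0) = 51.33, max(-47.64, 0) = 0, max(-95.41, 0) = 0
Node uu (S = 273.3): continuation = 1/1.01·[0.4133·256.3212 + 0.5867·51.3275] = 134.7111; exercise value = 133.3250 ≤ continuation, so V_uu = 134.7111
Node ud (S = 131.9): continuation = 1/1.01·[0.4133·51.3275 + 0.5867·0.0000] = 21.0053; exercise value = 0.0000 ≤ continuation, so V_ud = 21.0053
Node dd (S = 63.7): continuation = 1/1.01·[0.4133·0.0000 + 0.5867·0.0000] = 0.0000; exercise value = 0.0000 ≤ continuation, so V_dd = 0.0000
Node u (S = 188.5): continuation = 1/1.01·[0.4133·134.7111 + 0.5867·21.0053] = 67.3304; exercise value = 48.5000 ≤ continuation, so V_u = 67.3304
Node d (S = 91): continuation = 1/1.01·[0.4133·21.0053 + 0.5867·0.0000] = 8.5962; exercise value = 0.0000 ≤ continuation, so V_d = 8.5962
Node 0 (S = 130): continuation = 1/1.01·[0.4133·67.3304 + 0.5867·8.5962] = 32.5476; exercise value = 0.0000 ≤ continuation, so V_0 = 32.5476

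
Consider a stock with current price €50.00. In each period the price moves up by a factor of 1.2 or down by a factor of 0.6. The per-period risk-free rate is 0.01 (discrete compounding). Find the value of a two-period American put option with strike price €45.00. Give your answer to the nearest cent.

Risk-neutral probability p = (1 + 0.01 − 0.6)/(1.2 − 0.6) = 0.4100/0.6000 = 0.6833
Terminal stock prices: S_uu = 72, S_ud = 36, S_dd = 18
Terminal payoffs (K − S): max(-27, 0) = 0, max(9, 0) = 9, max(27, 0) = 27
Node u (S = 60): continuation = 1/1.01·[0.6833·0.0000 + 0.3167·9.0000] = 2.8218; exercise value = 0.0000 ≤ continuation, so V_u = 2.8218
Node d (S = 30): continuation = 1/1.01·[0.6833·9.0000 + 0.3167·27.0000] = 14.5545; exercise value = 15.0000 > continuation, so V_d = 15.0000 (exercise)
Node 0 (S = 50): continuation = 1/1.01·[0.6833·2.8218 + 0.3167·15.0000] = 6.6121; exercise value = 0.0000 ≤ continuation, so V_0 = 6.6121

€6.61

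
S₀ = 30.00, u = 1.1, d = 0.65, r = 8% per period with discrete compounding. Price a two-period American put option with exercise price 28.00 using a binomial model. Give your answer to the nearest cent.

0.59

Risk-neutral probability p = (1 + 0.08 − 0.65)/(1.1 − 0.65) = 0.4300/0.4500 = 0.9556
Terminal stock prices: S_uu = 36.3, S_ud = 21.45, S_dd = 12.68
Terminal payoffs (K − S): max(-8.3, 0) = 0, max(6.55, 0) = 6.55, max(15.32, 0) = 15.32
Node u (S = 33): continuation = 1/1.08·[0.9556·0.0000 + 0.0444·6.5500] = 0.2695; exercise value = 0.0000 ≤ continuation, so V_u = 0.2695
Node d (S = 19.5): continuation = 1/1.08·[0.9556·6.5500 + 0.0444·15.3250] = 6.4259; exercise value = 8.5000 > continuation, so V_d = 8.5000 (exercise)
Node 0 (S = 30): continuation = 1/1.08·[0.9556·0.2695 + 0.0444·8.5000] = 0.5883; exercise value = 0.0000 ≤ continuation, so V_0 = 0.5883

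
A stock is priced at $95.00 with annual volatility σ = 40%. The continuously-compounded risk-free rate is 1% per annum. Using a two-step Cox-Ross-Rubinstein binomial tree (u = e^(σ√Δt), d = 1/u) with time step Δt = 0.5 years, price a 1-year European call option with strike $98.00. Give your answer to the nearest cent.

CRR parameters: u = e^(σ√Δt) = e^(0.4·√0.5) = 1.3269, d = 1/u = 0.7536
Per-period rate: rΔt = 0.01·0.5 = 0.005, so R = e^0.005 = 1.0050
Risk-neutral probability p = (e^0.005 − 0.7536)/(1.3269 − 0.7536) = 0.2514/0.5733 = 0.4385
Terminal stock prices: S_uu = 167.3, S_ud = 95, S_dd = 53.96
Terminal payoffs (S − K): max(69.26, 0) = 69.26, max(-3, 0) = 0, max(-44.04, 0) = 0
Node u (S = 126.1): V_u = e^(−0.005)·[0.4385·69.2621 + 0.5615·0.0000] = 30.2200
Node d (S = 71.6): V_d = e^(−0.005)·[0.4385·0.0000 + 0.5615·0.0000] = 0.0000
Node 0 (S = 95): V_0 = e^(−0.005)·[0.4385·30.2200 + 0.5615·0.0000] = 13.1854

$13.19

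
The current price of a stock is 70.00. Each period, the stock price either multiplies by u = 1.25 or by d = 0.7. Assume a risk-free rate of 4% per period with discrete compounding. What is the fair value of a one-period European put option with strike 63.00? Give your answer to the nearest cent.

5.14

Risk-neutral probability p = (1 + 0.04 − 0.7)/(1.25 − 0.7) = 0.3400/0.5500 = 0.6182
Terminal stock prices: S_u = 87.5, S_d = 49
Terminal payoffs (K − S): max(-24.5, 0) = 0, max(14, 0) = 14
Node 0 (S = 70): V_0 = 1/1.04·[0.6182·0.0000 + 0.3818·14.0000] = 5.1399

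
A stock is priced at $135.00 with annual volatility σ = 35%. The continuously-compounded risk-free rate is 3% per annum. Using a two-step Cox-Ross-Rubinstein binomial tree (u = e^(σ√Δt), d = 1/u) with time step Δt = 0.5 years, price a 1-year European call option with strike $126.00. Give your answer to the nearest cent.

CRR parameters: u = e^(σ√Δt) = e^(0.35·√0.5) = 1.2808, d = 1/u = 0.7808
Per-period rate: rΔt = 0.03·0.5 = 0.015, so R = e^0.015 = 1.0151
Risk-neutral probability p = (e^0.015 − 0.7808)/(1.2808 − 0.7808) = 0.2344/0.5000 = 0.4687
Terminal stock prices: S_uu = 221.5, S_ud = 135, S_dd = 82.29
Terminal payoffs (S − K): max(95.46, 0) = 95.46, max(9, 0) = 9, max(-43.71, 0) = 0
Node u (S = 172.9): V_u = e^(−0.015)·[0.4687·95.4617 + 0.5313·9.0000] = 48.7843
Node d (S = 105.4): V_d = e^(−0.015)·[0.4687·9.0000 + 0.5313·0.0000] = 4.1552
Node 0 (S = 135): V_0 = e^(−0.015)·[0.4687·48.7843 + 0.5313·4.1552] = 24.6981

$24.70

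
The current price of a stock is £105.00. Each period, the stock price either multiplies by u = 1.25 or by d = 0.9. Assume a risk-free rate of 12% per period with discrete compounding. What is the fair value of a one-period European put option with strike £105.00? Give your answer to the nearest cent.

£3.48

Risk-neutral probability p = (1 + 0.12 − 0.9)/(1.25 − 0.9) = 0.2200/0.3500 = 0.6286
Terminal stock prices: S_u = 131.2, S_d = 94.5
Terminal payoffs (K − S): max(-26.25, 0) = 0, max(10.5, 0) = 10.5
Node 0 (S = 105): V_0 = 1/1.12·[0.6286·0.0000 + 0.3714·10.5000] = 3.4821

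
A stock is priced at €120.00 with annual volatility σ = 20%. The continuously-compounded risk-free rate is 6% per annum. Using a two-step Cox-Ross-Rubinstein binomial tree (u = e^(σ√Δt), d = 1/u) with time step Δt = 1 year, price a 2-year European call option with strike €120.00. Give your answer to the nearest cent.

€19.08

CRR parameters: u = e^(σ√Δt) = e^(0.2·√1) = 1.2214, d = 1/u = 0.8187
Per-period rate: rΔt = 0.06·1 = 0.06, so R = e^0.06 = 1.0618
Risk-neutral probability p = (e^0.06 − 0.8187)/(1.2214 − 0.8187) = 0.2431/0.4027 = 0.6037
Terminal stock prices: S_uu = 179, S_ud = 120, S_dd = 80.44
Terminal payoffs (S − K): max(59.02, 0) = 59.02, max(0, 0) = 0, max(-39.56, 0) = 0
Node u (S = 146.6): V_u = e^(−0.06)·[0.6037·59.0190 + 0.3963·0.0000] = 33.5566
Node d (S = 98.25): V_d = e^(−0.06)·[0.6037·0.0000 + 0.3963·0.0000] = 0.0000
Node 0 (S = 120): V_0 = e^(−0.06)·[0.6037·33.5566 + 0.3963·0.0000] = 19.0794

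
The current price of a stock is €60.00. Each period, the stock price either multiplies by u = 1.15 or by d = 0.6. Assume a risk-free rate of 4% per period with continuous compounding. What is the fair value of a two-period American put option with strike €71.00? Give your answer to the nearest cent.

Risk-neutral probability p = (e^0.04 − 0.6)/(1.15 − 0.6) = 0.4408/0.5500 = 0.8015
Terminal stock prices: S_uu = 79.35, S_ud = 41.4, S_dd = 21.6
Terminal payoffs (K − S): max(-8.35, 0) = 0, max(29.6, 0) = 29.6, max(49.4, 0) = 49.4
Node u (S = 69): continuation = e^(−0.04)·[0.8015·0.0000 + 0.1985·29.6000] = 5.6460; exercise value = 2.0000 ≤ continuation, so V_u = 5.6460
Node d (S = 36): continuation = e^(−0.04)·[0.8015·29.6000 + 0.1985·49.4000] = 32.2161; exercise value = 35.0000 > continuation, so V_d = 35.0000 (exercise)
Node 0 (S = 60): continuation = e^(−0.04)·[0.8015·5.6460 + 0.1985·35.0000] = 11.0236; exercise value = 11.0000 ≤ continuation, so V_0 = 11.0236

€11.02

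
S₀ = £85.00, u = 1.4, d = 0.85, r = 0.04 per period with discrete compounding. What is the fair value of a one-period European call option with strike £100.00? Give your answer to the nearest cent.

Risk-neutral probability p = (1 + 0.04 − 0.85)/(1.4 − 0.85) = 0.1900/0.5500 = 0.3455
Terminal stock prices: S_u = 119, S_d = 72.25
Terminal payoffs (S − K): max(19, 0) = 19, max(-27.75, 0) = 0
Node 0 (S = 85): V_0 = 1/1.04·[0.3455·19.0000 + 0.6545·0.0000] = 6.3112

£6.31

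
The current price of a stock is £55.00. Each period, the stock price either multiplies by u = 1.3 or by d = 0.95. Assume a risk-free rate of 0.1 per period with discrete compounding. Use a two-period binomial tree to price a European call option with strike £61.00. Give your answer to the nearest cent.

Risk-neutral probability p = (1 + 0.1 − 0.95)/(1.3 − 0.95) = 0.1500/0.3500 = 0.4286
Terminal stock prices: S_uu = 92.95, S_ud = 67.92, S_dd = 49.64
Terminal payoffs (S − K): max(31.95, 0) = 31.95, max(6.925, 0) = 6.925, max(-11.36, 0) = 0
Node u (S = 71.5): V_u = 1/1.1·[0.4286·31.9500 + 0.5714·6.9250] = 16.0455
Node d (S = 52.25): V_d = 1/1.1·[0.4286·6.9250 + 0.5714·0.0000] = 2.6981
Node 0 (S = 55): V_0 = 1/1.1·[0.4286·16.0455 + 0.5714·2.6981] = 7.6531

£7.65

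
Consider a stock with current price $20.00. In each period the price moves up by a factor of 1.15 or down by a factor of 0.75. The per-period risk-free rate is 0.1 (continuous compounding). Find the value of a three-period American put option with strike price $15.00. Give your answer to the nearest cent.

$0.07

Risk-neutral probability p = (e^0.1 − 0.75)/(1.15 − 0.75) = 0.3552/0.4000 = 0.8879
Terminal stock prices: S_uuu = 30.42, S_uud = 19.84, S_udd = 12.94, S_ddd = 8.438
Terminal payoffs (K − S): max(-15.42, 0) = 0, max(-4.837, 0) = 0, max(2.062, 0) = 2.062, max(6.562, 0) = 6.562
Node uu (S = 26.45): continuation = e^(−0.1)·[0.8879·0.0000 + 0.1121·0.0000] = 0.0000; exercise value = 0.0000 ≤ continuation, so V_uu = 0.0000
Node ud (S = 17.25): continuation = e^(−0.1)·[0.8879·0.0000 + 0.1121·2.0625] = 0.2092; exercise value = 0.0000 ≤ continuation, so V_ud = 0.2092
Node dd (S = 11.25): continuation = e^(−0.1)·[0.8879·2.0625 + 0.1121·6.5625] = 2.3226; exercise value = 3.7500 > continuation, so V_dd = 3.7500 (exercise)
Node u (S = 23): continuation = e^(−0.1)·[0.8879·0.0000 + 0.1121·0.2092] = 0.0212; exercise value = 0.0000 ≤ continuation, so V_u = 0.0212
Node d (S = 15): continuation = e^(−0.1)·[0.8879·0.2092 + 0.1121·3.7500] = 0.5483; exercise value = 0.0000 ≤ continuation, so V_d = 0.5483
Node 0 (S = 20): continuation = e^(−0.1)·[0.8879·0.0212 + 0.1121·0.5483] = 0.0726; exercise value = 0.0000 ≤ continuation, so V_0 = 0.0726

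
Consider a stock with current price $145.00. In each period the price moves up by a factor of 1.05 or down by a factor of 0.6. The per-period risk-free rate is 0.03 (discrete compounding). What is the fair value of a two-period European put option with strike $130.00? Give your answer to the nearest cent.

Risk-neutral probability p = (1 + 0.03 − 0.6)/(1.05 − 0.6) = 0.4300/0.4500 = 0.9556
Terminal stock prices: S_uu = 159.9, S_ud = 91.35, S_dd = 52.2
Terminal payoffs (K − S): max(-29.86, 0) = 0, max(38.65, 0) = 38.65, max(77.8, 0) = 77.8
Node u (S = 152.2): V_u = 1/1.03·[0.9556·0.0000 + 0.0444·38.6500] = 1.6677
Node d (S = 87): V_d = 1/1.03·[0.9556·38.6500 + 0.0444·77.8000] = 39.2136
Node 0 (S = 145): V_0 = 1/1.03·[0.9556·1.6677 + 0.0444·39.2136] = 3.2393

$3.24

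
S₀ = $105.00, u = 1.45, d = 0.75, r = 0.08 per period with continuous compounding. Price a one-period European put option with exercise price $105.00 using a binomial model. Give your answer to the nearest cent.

$12.69

Risk-neutral probability p = (e^0.08 − 0.75)/(1.45 − 0.75) = 0.3333/0.7000 = 0.4761
Terminal stock prices: S_u = 152.2, S_d = 78.75
Terminal payoffs (K − S): max(-47.25, 0) = 0, max(26.25, 0) = 26.25
Node 0 (S = 105): V_0 = e^(−0.08)·[0.4761·0.0000 + 0.5239·26.2500] = 12.6945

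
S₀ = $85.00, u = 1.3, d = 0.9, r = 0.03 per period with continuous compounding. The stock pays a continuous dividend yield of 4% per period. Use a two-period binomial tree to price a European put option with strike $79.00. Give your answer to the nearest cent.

$5.74

Per-period risk-free factor R = e^0.03 = 1.0305; dividend-adjusted growth = e^(0.03−0.04) = 0.9900.
Risk-neutral probability p = (0.9900 − 0.9)/(1.3 − 0.9) = 0.0900/0.4000 = 0.2251
Terminal stock prices: S_uu = 143.7, S_ud = 99.45, S_dd = 68.85
Terminal payoffs (K − S): max(-64.65, 0) = 0, max(-20.45, 0) = 0, max(10.15, 0) = 10.15
Node u (S = 110.5): V_u = e^(−0.03)·[0.2251·0.0000 + 0.7749·0.0000] = 0.0000
Node d (S = 76.5): V_d = e^(−0.03)·[0.2251·0.0000 + 0.7749·10.1500] = 7.6325
Node 0 (S = 85): V_0 = e^(−0.03)·[0.2251·0.0000 + 0.7749·7.6325] = 5.7395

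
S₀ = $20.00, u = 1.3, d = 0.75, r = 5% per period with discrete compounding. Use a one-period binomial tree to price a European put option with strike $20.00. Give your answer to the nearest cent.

$2.16

Risk-neutral probability p = (1 + 0.05 − 0.75)/(1.3 − 0.75) = 0.3000/0.5500 = 0.5455
Terminal stock prices: S_u = 26, S_d = 15
Terminal payoffs (K − S): max(-6, 0) = 0, max(5, 0) = 5
Node 0 (S = 20): V_0 = 1/1.05·[0.5455·0.0000 + 0.4545·5.0000] = 2.1645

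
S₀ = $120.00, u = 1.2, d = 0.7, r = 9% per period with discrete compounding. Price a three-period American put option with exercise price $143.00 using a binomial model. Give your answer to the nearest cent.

Risk-neutral probability p = (1 + 0.09 − 0.7)/(1.2 − 0.7) = 0.3900/0.5000 = 0.7800
Terminal stock prices: S_uuu = 207.4, S_uud = 121, S_udd = 70.56, S_ddd = 41.16
Terminal payoffs (K − S): max(-64.36, 0) = 0, max(22.04, 0) = 22.04, max(72.44, 0) = 72.44, max(101.8, 0) = 101.8
Node uu (S = 172.8): continuation = 1/1.09·[0.7800·0.0000 + 0.2200·22.0400] = 4.4484; exercise value = 0.0000 ≤ continuation, so V_uu = 4.4484
Node ud (S = 100.8): continuation = 1/1.09·[0.7800·22.0400 + 0.2200·72.4400] = 30.3927; exercise value = 42.2000 > continuation, so V_ud = 42.2000 (exercise)
Node dd (S = 58.8): continuation = 1/1.09·[0.7800·72.4400 + 0.2200·101.8400] = 72.3927; exercise value = 84.2000 > continuation, so V_dd = 84.2000 (exercise)
Node u (S = 144): continuation = 1/1.09·[0.7800·4.4484 + 0.2200·42.2000] = 11.7007; exercise value = 0.0000 ≤ continuation, so V_u = 11.7007
Node d (S = 84): continuation = 1/1.09·[0.7800·42.2000 + 0.2200·84.2000] = 47.1927; exercise value = 59.0000 > continuation, so V_d = 59.0000 (exercise)
Node 0 (S = 120): continuation = 1/1.09·[0.7800·11.7007 + 0.2200·59.0000] = 20.2812; exercise value = 23.0000 > continuation, so V_0 = 23.0000 (exercise)

$23.00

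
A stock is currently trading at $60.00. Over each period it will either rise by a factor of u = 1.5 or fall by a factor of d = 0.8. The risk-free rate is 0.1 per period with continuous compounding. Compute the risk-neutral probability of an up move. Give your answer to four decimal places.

p = 0.4360

Risk-neutral probability p = (e^0.1 − 0.8)/(1.5 − 0.8) = 0.3052/0.7000 = 0.4360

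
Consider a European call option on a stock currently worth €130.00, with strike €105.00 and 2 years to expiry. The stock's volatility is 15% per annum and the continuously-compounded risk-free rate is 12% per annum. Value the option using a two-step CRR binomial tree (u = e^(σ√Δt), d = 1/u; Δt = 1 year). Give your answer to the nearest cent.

€47.49

CRR parameters: u = e^(σ√Δt) = e^(0.15·√1) = 1.1618, d = 1/u = 0.8607
Per-period rate: rΔt = 0.12·1 = 0.12, so R = e^0.12 = 1.1275
Risk-neutral probability p = (e^0.12 − 0.8607)/(1.1618 − 0.8607) = 0.2668/0.3011 = 0.8860
Terminal stock prices: S_uu = 175.5, S_ud = 130, S_dd = 96.31
Terminal payoffs (S − K): max(70.48, 0) = 70.48, max(25, 0) = 25, max(-8.694, 0) = 0
Node u (S = 151): V_u = e^(−0.12)·[0.8860·70.4816 + 0.1140·25.0000] = 57.9118
Node d (S = 111.9): V_d = e^(−0.12)·[0.8860·25.0000 + 0.1140·0.0000] = 19.6446
Node 0 (S = 130): V_0 = e^(−0.12)·[0.8860·57.9118 + 0.1140·19.6446] = 47.4930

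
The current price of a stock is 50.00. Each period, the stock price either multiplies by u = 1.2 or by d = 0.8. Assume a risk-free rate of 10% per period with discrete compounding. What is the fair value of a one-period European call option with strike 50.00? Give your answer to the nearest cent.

6.82

Risk-neutral probability p = (1 + 0.1 − 0.8)/(1.2 − 0.8) = 0.3000/0.4000 = 0.7500
Terminal stock prices: S_u = 60, S_d = 40
Terminal payoffs (S − K): max(10, 0) = 10, max(-10, 0) = 0
Node 0 (S = 50): V_0 = 1/1.1·[0.7500·10.0000 + 0.2500·0.0000] = 6.8182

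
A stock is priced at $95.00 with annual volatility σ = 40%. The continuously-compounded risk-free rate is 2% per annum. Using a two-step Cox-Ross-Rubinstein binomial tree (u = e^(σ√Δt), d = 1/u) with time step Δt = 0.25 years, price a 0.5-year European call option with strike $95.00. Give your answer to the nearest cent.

$9.90

CRR parameters: u = e^(σ√Δt) = e^(0.4·√0.25) = 1.2214, d = 1/u = 0.8187
Per-period rate: rΔt = 0.02·0.25 = 0.005, so R = e^0.005 = 1.0050
Risk-neutral probability p = (e^0.005 − 0.8187)/(1.2214 − 0.8187) = 0.1863/0.4027 = 0.4626
Terminal stock prices: S_uu = 141.7, S_ud = 95, S_dd = 63.68
Terminal payoffs (S − K): max(46.72, 0) = 46.72, max(0, 0) = 0, max(-31.32, 0) = 0
Node u (S = 116): V_u = e^(−0.005)·[0.4626·46.7233 + 0.5374·0.0000] = 21.5071
Node d (S = 77.78): V_d = e^(−0.005)·[0.4626·0.0000 + 0.5374·0.0000] = 0.0000
Node 0 (S = 95): V_0 = e^(−0.005)·[0.4626·21.5071 + 0.5374·0.0000] = 9.8999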